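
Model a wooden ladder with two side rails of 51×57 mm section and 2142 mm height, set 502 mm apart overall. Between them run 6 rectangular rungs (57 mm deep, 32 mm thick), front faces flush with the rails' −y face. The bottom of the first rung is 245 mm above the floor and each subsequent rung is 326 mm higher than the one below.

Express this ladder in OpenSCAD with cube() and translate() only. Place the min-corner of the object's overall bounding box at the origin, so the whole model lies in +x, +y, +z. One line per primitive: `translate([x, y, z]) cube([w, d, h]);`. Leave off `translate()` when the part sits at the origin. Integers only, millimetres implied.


cube([51, 57, 2142]);
translate([451, 0, 0]) cube([51, 57, 2142]);
translate([51, 0, 245]) cube([400, 57, 32]);
translate([51, 0, 571]) cube([400, 57, 32]);
translate([51, 0, 897]) cube([400, 57, 32]);
translate([51, 0, 1223]) cube([400, 57, 32]);
translate([51, 0, 1549]) cube([400, 57, 32]);
translate([51, 0, 1875]) cube([400, 57, 32]);


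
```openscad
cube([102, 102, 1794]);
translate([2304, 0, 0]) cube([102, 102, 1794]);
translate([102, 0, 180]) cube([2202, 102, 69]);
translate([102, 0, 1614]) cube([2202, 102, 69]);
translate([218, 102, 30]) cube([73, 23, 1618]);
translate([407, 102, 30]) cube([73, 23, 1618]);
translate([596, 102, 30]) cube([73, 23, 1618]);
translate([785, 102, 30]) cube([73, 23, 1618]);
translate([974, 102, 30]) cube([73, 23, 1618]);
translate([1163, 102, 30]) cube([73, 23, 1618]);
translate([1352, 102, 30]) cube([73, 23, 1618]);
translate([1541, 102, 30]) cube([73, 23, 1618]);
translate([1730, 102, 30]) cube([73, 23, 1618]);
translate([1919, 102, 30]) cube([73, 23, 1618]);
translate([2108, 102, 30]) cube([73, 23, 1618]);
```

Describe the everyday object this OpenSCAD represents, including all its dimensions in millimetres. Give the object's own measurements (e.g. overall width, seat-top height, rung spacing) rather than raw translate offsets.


A fence section. Two 102×102 mm posts, 1794 mm tall, stand on the floor with a clear span of 2202 mm between their inner faces. Two horizontal rails of 102×69 mm section span the gap between the posts with their undersides at z = 180 mm and z = 1614 mm, flush with the posts' −y face. 11 pickets, each 73 mm wide, 23 mm thick and 1618 mm tall, are fixed to the +y face of the rails with their bottoms at z = 30 mm, spaced across the span with a 116 mm gap after the −x post and between neighbouring pickets, with 123 mm left before the +x post.


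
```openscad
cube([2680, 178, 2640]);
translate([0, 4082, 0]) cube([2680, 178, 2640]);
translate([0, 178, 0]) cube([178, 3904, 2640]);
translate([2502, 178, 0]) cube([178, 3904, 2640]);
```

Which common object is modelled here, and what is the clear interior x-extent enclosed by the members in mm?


A house (or room) frame. The interior width is 2324 mm.

Four 2640 mm walls enclosing a rectangle with no floor or roof — a room or house frame. Outside width is 2680 mm and wall thickness is 178 mm, so the interior width is 2680 − 2 × 178 = 2324 mm.


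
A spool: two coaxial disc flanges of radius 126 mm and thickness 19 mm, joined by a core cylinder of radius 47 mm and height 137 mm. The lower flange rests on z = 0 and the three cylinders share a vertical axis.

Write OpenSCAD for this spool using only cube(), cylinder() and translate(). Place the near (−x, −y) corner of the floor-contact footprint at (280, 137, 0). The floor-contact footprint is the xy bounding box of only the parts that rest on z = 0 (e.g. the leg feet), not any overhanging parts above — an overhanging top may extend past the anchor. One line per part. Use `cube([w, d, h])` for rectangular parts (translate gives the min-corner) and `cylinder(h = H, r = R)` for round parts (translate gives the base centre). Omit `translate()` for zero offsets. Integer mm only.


translate([406, 263, 0]) cylinder(h = 19, r = 126);
translate([406, 263, 19]) cylinder(h = 137, r = 47);
translate([406, 263, 156]) cylinder(h = 19, r = 126);


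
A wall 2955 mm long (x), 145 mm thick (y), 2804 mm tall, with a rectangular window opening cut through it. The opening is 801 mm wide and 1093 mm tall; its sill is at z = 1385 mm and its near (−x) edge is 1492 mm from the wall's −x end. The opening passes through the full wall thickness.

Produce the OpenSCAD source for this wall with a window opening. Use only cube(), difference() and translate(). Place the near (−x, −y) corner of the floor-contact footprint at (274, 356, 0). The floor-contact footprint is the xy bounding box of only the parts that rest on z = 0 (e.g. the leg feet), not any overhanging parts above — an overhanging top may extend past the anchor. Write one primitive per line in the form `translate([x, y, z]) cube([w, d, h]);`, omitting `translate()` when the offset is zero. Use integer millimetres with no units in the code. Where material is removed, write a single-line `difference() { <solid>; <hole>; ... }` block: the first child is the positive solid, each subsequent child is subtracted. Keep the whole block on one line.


difference() { translate([274, 356, 0]) cube([2955, 145, 2804]); translate([1766, 356, 1385]) cube([801, 145, 1093]); }


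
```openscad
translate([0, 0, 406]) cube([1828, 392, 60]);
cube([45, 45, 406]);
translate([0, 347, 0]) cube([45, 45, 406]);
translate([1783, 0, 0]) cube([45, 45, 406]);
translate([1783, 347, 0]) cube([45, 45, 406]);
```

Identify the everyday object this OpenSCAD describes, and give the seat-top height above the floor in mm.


A bench. The seat-top height is 466 mm.

A long slab on four corner posts — a bench. The slab sits at z = 406 with thickness 60, so the top is 406 + 60 = 466 mm.


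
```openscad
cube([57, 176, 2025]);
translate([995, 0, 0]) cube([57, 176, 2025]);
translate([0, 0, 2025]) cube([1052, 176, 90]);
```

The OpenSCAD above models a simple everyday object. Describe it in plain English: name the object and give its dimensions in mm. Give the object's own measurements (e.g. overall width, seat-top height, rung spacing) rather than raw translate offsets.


A door frame. The clear opening is 938 mm wide and 2025 mm high. Two 57 mm wide jambs, 176 mm deep, stand either side of the opening from the floor to the top of the opening. A 90 mm thick head sits across the top of both jambs, spanning the full outside width of the frame.


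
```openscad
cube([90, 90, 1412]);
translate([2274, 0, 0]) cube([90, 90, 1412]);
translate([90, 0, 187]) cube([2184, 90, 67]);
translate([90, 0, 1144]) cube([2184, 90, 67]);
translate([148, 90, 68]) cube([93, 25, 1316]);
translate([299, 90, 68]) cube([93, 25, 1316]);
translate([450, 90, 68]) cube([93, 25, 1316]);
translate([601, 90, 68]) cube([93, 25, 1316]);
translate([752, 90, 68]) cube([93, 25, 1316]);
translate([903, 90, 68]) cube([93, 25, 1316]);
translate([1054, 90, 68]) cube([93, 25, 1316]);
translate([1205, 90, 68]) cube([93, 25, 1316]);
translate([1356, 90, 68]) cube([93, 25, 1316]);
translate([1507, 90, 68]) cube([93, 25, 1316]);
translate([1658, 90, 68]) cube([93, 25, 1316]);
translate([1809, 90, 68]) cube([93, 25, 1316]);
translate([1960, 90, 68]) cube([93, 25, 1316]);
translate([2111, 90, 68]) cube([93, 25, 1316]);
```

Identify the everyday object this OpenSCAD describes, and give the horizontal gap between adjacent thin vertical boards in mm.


A fence section. The picket gap is 58 mm.

Two posts, two rails, 14 pickets — a fence section. Span 2184 mm holds 14 pickets of 93 mm with 15 equal gaps: ⌊(2184 − 14·93) / 15⌋ = 58 mm.


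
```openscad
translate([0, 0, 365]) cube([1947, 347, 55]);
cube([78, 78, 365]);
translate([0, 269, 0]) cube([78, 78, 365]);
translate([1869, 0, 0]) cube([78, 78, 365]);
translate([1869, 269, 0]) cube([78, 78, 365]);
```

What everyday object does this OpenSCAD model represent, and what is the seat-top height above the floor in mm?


A bench. The seat-top height is 420 mm.

A long slab on four corner posts — a bench. The slab sits at z = 365 with thickness 55, so the top is 365 + 55 = 420 mm.


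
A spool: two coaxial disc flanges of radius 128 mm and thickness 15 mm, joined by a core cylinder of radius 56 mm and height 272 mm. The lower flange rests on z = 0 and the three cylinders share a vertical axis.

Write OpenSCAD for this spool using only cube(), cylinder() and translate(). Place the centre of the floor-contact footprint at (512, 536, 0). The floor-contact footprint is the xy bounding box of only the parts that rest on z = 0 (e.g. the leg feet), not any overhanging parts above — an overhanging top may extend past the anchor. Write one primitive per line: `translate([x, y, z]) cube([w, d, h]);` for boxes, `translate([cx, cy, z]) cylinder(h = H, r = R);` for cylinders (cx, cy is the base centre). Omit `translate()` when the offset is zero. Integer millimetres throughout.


translate([512, 536, 0]) cylinder(h = 15, r = 128);
translate([512, 536, 15]) cylinder(h = 272, r = 56);
translate([512, 536, 287]) cylinder(h = 15, r = 128);


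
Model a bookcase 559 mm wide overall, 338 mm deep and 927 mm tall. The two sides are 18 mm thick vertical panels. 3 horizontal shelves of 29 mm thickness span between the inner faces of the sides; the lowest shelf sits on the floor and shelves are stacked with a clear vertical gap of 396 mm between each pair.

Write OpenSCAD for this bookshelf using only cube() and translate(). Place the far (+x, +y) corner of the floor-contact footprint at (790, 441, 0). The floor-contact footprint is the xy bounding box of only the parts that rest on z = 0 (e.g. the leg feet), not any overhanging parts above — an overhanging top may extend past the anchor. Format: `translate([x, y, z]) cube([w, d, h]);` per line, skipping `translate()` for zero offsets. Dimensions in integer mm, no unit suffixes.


translate([231, 103, 0]) cube([18, 338, 927]);
translate([772, 103, 0]) cube([18, 338, 927]);
translate([249, 103, 0]) cube([523, 338, 29]);
translate([249, 103, 425]) cube([523, 338, 29]);
translate([249, 103, 850]) cube([523, 338, 29]);


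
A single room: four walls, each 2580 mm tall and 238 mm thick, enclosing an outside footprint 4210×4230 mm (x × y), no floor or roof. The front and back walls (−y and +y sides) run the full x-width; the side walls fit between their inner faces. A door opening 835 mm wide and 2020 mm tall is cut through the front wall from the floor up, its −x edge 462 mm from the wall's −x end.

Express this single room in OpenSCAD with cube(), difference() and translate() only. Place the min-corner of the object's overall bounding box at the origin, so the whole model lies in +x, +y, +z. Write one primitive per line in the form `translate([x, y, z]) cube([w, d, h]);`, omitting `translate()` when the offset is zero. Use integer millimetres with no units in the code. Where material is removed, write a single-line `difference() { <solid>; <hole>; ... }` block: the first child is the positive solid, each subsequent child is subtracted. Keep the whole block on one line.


difference() { cube([4210, 238, 2580]); translate([462, 0, 0]) cube([835, 238, 2020]); }
translate([0, 3992, 0]) cube([4210, 238, 2580]);
translate([0, 238, 0]) cube([238, 3754, 2580]);
translate([3972, 238, 0]) cube([238, 3754, 2580]);


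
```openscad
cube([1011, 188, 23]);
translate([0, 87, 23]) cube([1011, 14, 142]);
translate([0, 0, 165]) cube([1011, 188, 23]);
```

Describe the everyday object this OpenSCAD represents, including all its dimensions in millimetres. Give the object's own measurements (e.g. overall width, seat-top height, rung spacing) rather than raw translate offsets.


An I-beam lying along x, 1011 mm long. Overall section height 188 mm. Two flanges 188 mm wide (y) and 23 mm thick, one on the floor and one at the top; a web 14 mm thick runs between them, centred on the flange width.


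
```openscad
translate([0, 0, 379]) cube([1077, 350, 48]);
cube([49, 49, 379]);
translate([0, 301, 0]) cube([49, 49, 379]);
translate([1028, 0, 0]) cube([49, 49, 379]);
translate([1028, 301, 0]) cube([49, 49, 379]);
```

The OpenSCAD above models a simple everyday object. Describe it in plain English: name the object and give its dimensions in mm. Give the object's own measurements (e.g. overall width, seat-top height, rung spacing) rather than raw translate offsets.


A bench: a 1077×350 mm seat slab, 48 mm thick, top at z = 427 mm, on four 49×49 mm square legs flush with the seat corners and standing on z = 0.


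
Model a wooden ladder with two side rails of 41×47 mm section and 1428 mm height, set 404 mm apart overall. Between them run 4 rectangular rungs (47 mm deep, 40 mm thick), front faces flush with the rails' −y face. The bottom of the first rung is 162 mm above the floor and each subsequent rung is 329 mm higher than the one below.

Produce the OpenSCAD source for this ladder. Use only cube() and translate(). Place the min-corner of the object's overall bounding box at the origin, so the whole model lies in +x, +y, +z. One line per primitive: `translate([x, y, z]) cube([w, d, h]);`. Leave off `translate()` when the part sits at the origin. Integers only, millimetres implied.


// rung span = 404 - 2*41 = 322
// rung[k] z = 162 + k*329
cube([41, 47, 1428]);
translate([363, 0, 0]) cube([41, 47, 1428]);
translate([41, 0, 162]) cube([322, 47, 40]);
translate([41, 0, 491]) cube([322, 47, 40]);
translate([41, 0, 820]) cube([322, 47, 40]);
translate([41, 0, 1149]) cube([322, 47, 40]);


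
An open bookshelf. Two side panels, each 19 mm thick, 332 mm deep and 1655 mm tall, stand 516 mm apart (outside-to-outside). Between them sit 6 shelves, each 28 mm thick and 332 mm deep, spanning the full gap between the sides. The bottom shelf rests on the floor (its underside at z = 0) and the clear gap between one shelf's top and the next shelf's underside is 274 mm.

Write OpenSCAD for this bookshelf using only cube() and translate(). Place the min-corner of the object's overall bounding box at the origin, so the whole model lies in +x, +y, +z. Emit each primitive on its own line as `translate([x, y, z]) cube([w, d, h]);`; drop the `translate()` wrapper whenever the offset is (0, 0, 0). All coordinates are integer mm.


cube([19, 332, 1655]);
translate([497, 0, 0]) cube([19, 332, 1655]);
translate([19, 0, 0]) cube([478, 332, 28]);
translate([19, 0, 302]) cube([478, 332, 28]);
translate([19, 0, 604]) cube([478, 332, 28]);
translate([19, 0, 906]) cube([478, 332, 28]);
translate([19, 0, 1208]) cube([478, 332, 28]);
translate([19, 0, 1510]) cube([478, 332, 28]);


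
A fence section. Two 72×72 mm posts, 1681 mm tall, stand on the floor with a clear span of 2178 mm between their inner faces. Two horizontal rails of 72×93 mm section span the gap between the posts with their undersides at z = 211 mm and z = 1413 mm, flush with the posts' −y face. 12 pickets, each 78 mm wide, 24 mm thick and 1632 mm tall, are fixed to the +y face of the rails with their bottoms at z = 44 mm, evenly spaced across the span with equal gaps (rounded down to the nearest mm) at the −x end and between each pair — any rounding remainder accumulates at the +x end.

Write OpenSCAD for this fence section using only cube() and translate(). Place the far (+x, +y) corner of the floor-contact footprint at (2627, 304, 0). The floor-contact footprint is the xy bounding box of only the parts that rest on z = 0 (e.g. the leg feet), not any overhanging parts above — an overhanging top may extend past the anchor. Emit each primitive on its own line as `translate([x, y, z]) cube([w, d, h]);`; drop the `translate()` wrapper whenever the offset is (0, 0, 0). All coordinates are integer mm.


translate([305, 232, 0]) cube([72, 72, 1681]);
translate([2555, 232, 0]) cube([72, 72, 1681]);
translate([377, 232, 211]) cube([2178, 72, 93]);
translate([377, 232, 1413]) cube([2178, 72, 93]);
translate([472, 304, 44]) cube([78, 24, 1632]);
translate([645, 304, 44]) cube([78, 24, 1632]);
translate([818, 304, 44]) cube([78, 24, 1632]);
translate([991, 304, 44]) cube([78, 24, 1632]);
translate([1164, 304, 44]) cube([78, 24, 1632]);
translate([1337, 304, 44]) cube([78, 24, 1632]);
translate([1510, 304, 44]) cube([78, 24, 1632]);
translate([1683, 304, 44]) cube([78, 24, 1632]);
translate([1856, 304, 44]) cube([78, 24, 1632]);
translate([2029, 304, 44]) cube([78, 24, 1632]);
translate([2202, 304, 44]) cube([78, 24, 1632]);
translate([2375, 304, 44]) cube([78, 24, 1632]);


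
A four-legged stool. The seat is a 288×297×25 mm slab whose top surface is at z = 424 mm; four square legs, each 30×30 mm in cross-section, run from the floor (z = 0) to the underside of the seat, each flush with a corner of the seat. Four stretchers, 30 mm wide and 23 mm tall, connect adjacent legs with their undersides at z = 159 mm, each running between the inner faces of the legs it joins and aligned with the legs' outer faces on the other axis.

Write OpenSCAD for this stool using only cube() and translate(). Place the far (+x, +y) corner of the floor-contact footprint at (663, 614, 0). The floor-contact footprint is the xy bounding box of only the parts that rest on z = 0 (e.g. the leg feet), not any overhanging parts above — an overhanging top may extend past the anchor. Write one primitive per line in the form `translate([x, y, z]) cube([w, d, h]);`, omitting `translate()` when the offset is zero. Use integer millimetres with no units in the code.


translate([375, 317, 399]) cube([288, 297, 25]);
translate([375, 317, 0]) cube([30, 30, 399]);
translate([633, 317, 0]) cube([30, 30, 399]);
translate([375, 584, 0]) cube([30, 30, 399]);
translate([633, 584, 0]) cube([30, 30, 399]);
translate([405, 317, 159]) cube([228, 30, 23]);
translate([405, 584, 159]) cube([228, 30, 23]);
translate([375, 347, 159]) cube([30, 237, 23]);
translate([633, 347, 159]) cube([30, 237, 23]);


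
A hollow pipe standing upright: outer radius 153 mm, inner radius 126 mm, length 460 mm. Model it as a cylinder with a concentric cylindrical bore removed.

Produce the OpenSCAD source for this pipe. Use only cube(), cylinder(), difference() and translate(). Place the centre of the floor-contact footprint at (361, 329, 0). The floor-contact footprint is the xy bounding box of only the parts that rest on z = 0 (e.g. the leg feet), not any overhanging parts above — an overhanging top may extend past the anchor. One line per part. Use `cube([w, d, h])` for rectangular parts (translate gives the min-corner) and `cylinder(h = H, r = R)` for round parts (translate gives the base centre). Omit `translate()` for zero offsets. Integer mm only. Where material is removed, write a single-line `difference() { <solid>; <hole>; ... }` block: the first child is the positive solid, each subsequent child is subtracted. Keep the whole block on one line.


difference() { translate([361, 329, 0]) cylinder(h = 460, r = 153); translate([361, 329, 0]) cylinder(h = 460, r = 126); }


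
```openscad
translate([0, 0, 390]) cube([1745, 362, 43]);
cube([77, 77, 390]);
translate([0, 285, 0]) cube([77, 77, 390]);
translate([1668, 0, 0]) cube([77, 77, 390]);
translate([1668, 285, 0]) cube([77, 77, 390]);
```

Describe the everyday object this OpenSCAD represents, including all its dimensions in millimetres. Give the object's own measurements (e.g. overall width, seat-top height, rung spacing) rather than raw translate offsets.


A long wooden bench with a 1745 mm (x) × 362 mm (y) seat, 43 mm thick, its top surface 433 mm above the floor. Four 77 mm square legs at the seat corners, flush with the edges, run from z = 0 to the seat underside.


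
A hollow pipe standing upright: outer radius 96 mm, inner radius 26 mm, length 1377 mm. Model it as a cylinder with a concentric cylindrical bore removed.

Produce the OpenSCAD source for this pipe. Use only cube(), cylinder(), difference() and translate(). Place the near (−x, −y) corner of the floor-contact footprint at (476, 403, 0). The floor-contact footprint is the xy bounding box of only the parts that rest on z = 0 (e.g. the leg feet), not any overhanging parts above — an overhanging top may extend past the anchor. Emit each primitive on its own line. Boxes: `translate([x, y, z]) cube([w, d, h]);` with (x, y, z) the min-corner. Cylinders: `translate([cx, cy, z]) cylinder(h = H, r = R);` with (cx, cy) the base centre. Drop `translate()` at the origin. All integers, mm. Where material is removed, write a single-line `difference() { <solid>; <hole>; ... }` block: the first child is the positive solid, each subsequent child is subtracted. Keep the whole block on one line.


difference() { translate([572, 499, 0]) cylinder(h = 1377, r = 96); translate([572, 499, 0]) cylinder(h = 1377, r = 26); }


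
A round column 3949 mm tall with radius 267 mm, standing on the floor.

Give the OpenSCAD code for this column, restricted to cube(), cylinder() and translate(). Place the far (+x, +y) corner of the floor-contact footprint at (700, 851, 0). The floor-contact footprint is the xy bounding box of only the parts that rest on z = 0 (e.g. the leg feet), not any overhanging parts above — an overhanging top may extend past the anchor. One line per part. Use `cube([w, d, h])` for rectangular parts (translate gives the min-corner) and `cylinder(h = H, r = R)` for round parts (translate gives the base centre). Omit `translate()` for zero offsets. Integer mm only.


translate([433, 584, 0]) cylinder(h = 3949, r = 267);


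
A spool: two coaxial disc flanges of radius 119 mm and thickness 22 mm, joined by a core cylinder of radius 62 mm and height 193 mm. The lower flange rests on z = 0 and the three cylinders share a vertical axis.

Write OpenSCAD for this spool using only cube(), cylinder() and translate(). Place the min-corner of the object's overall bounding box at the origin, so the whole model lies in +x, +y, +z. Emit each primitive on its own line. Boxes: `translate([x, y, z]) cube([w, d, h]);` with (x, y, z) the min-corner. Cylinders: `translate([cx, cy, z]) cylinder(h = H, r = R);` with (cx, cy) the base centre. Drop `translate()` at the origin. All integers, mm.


translate([119, 119, 0]) cylinder(h = 22, r = 119);
translate([119, 119, 22]) cylinder(h = 193, r = 62);
translate([119, 119, 215]) cylinder(h = 22, r = 119);


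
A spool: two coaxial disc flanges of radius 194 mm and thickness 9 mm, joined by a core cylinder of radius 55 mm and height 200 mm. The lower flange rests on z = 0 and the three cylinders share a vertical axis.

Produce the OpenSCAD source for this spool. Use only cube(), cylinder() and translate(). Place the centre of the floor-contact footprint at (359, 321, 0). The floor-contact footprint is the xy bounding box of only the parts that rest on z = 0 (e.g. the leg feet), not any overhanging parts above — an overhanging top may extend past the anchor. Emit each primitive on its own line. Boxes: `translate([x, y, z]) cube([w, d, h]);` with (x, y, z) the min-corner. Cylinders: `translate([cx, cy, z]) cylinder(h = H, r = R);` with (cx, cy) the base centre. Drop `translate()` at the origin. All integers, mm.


translate([359, 321, 0]) cylinder(h = 9, r = 194);
translate([359, 321, 9]) cylinder(h = 200, r = 55);
translate([359, 321, 209]) cylinder(h = 9, r = 194);


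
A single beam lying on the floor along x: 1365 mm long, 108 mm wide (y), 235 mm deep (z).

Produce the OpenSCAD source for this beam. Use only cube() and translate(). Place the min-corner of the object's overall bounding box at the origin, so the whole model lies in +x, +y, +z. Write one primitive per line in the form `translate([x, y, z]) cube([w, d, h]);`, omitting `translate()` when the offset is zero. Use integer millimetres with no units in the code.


cube([1365, 108, 235]);


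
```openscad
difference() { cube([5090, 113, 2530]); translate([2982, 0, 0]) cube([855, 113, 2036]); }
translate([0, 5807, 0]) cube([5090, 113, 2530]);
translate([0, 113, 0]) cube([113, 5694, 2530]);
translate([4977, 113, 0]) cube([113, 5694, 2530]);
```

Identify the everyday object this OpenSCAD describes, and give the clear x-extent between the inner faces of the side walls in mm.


A single room. The interior width is 4864 mm.

Four walls enclosing a rectangle with a door in the front wall — a room. Outside width 5090 minus two 113 mm walls gives 4864 mm.


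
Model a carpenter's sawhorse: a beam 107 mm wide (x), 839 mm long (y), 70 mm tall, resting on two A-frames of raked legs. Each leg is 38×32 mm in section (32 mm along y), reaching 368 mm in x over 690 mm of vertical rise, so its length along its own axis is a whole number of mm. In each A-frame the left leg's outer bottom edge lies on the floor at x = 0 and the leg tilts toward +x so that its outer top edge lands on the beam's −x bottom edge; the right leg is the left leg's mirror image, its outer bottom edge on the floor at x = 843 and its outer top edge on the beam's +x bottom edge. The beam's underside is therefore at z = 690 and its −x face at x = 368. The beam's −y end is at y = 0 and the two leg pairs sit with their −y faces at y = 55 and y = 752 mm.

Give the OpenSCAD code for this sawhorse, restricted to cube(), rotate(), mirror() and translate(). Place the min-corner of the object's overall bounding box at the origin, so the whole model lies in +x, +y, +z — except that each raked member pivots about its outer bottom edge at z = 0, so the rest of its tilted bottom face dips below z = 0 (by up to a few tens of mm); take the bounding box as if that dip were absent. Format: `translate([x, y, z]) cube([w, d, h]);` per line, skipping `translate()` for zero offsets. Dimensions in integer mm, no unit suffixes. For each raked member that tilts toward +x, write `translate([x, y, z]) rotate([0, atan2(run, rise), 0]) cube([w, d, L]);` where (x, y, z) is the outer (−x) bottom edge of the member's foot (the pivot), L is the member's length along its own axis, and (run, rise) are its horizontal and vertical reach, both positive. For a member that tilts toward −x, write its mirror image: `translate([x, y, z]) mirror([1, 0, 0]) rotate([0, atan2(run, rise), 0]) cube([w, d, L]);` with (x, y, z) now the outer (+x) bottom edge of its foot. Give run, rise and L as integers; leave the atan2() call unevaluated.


translate([368, 0, 690]) cube([107, 839, 70]);
translate([0, 55, 0]) rotate([0, atan2(368, 690), 0]) cube([38, 32, 782]);
translate([843, 55, 0]) mirror([1, 0, 0]) rotate([0, atan2(368, 690), 0]) cube([38, 32, 782]);
translate([0, 752, 0]) rotate([0, atan2(368, 690), 0]) cube([38, 32, 782]);
translate([843, 752, 0]) mirror([1, 0, 0]) rotate([0, atan2(368, 690), 0]) cube([38, 32, 782]);


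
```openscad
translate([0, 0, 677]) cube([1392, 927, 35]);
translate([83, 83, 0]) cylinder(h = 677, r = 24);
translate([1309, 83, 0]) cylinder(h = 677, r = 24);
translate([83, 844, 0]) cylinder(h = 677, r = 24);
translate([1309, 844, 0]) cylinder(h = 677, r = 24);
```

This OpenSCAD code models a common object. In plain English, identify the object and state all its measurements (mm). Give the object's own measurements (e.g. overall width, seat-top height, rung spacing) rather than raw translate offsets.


A table: top 1392 mm (x) × 927 mm (y), 35 mm thick, upper face at z = 712 mm, on four round legs of 48 mm diameter, each leg's bounding box inset 59 mm from the nearest pair of top edges from z = 0 to the bottom of the top.


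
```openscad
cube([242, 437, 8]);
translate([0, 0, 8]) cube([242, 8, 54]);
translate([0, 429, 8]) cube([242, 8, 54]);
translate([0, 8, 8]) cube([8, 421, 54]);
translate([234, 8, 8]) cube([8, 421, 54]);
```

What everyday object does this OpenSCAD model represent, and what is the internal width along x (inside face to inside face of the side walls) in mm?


An open box. The internal width is 226 mm.

A 242×437 base slab with four walls standing on it — an open box. The base is 242 mm wide and the walls are 8 mm thick, so the internal width is 242 − 2 × 8 = 226 mm.


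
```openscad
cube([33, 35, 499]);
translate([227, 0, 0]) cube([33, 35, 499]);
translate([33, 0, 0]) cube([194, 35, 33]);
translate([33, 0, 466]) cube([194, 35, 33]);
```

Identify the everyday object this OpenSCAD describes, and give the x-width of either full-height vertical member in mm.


A picture frame. The border width is 33 mm.

Four thin pieces enclosing a rectangular opening — a picture frame. The two full-height stiles are 499 mm tall; the top rail sits at z = 466 and is 33 mm tall, so the border above the opening is 499 − 466 = 33 mm, matching the stile x-width.


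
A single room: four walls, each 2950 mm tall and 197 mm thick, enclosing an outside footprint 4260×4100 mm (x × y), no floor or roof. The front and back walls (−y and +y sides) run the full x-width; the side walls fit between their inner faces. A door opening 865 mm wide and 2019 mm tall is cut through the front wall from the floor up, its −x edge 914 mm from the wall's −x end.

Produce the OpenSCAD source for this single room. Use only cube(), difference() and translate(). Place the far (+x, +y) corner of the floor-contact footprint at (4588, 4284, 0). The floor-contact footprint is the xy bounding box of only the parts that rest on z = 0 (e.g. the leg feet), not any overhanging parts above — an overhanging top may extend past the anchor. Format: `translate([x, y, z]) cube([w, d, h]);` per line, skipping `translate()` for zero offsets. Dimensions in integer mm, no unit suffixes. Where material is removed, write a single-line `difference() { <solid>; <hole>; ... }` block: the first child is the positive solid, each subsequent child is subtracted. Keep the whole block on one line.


difference() { translate([328, 184, 0]) cube([4260, 197, 2950]); translate([1242, 184, 0]) cube([865, 197, 2019]); }
translate([328, 4087, 0]) cube([4260, 197, 2950]);
translate([328, 381, 0]) cube([197, 3706, 2950]);
translate([4391, 381, 0]) cube([197, 3706, 2950]);


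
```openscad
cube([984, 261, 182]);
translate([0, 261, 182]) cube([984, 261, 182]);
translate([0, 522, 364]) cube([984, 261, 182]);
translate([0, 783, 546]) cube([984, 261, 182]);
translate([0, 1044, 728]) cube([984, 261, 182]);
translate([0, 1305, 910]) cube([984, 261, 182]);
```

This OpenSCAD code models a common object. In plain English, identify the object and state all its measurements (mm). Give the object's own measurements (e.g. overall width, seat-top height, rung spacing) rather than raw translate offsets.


A straight staircase of 6 solid steps. Each step is 984 mm wide (x), 261 mm deep (y, the going) and 182 mm tall (the rise). The first step rests on the floor; each subsequent step sits one going further in +y and one rise higher in +z, directly behind and above the previous step with no overlap.


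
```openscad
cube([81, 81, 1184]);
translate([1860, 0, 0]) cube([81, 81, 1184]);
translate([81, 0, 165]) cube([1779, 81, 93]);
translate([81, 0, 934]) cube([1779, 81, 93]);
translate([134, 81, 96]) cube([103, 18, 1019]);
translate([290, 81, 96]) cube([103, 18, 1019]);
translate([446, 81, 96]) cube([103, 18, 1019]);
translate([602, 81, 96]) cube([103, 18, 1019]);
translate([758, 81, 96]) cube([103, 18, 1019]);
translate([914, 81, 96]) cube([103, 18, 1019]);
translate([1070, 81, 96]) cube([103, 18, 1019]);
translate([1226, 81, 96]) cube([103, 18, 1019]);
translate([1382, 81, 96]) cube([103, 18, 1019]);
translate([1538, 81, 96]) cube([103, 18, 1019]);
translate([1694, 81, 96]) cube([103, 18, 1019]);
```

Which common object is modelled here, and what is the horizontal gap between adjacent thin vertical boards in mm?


A fence section. The picket gap is 53 mm.

Two posts, two rails, 11 pickets — a fence section. Span 1779 mm holds 11 pickets of 103 mm with 12 equal gaps: ⌊(1779 − 11·103) / 12⌋ = 53 mm.


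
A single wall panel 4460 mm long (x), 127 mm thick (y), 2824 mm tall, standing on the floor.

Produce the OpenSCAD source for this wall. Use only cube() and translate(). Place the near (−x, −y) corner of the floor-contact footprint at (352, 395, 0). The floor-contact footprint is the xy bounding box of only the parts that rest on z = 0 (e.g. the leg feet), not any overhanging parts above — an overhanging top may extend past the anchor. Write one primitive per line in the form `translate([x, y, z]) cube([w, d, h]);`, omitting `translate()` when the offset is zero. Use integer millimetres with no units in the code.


translate([352, 395, 0]) cube([4460, 127, 2824]);


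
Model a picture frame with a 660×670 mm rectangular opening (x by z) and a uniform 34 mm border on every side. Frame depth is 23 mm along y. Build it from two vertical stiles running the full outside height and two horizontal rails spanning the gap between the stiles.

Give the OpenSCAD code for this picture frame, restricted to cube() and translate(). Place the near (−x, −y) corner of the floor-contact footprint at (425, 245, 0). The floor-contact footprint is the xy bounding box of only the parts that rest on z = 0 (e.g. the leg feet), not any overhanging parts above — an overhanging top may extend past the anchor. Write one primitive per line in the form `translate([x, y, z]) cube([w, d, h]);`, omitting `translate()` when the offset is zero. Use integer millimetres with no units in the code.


translate([425, 245, 0]) cube([34, 23, 738]);
translate([1119, 245, 0]) cube([34, 23, 738]);
translate([459, 245, 0]) cube([660, 23, 34]);
translate([459, 245, 704]) cube([660, 23, 34]);


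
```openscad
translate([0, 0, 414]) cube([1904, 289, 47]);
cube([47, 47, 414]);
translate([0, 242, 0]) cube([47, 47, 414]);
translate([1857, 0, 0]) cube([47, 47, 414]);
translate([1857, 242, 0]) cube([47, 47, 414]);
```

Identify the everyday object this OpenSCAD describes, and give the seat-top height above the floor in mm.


A bench. The seat-top height is 461 mm.

A long slab on four corner posts — a bench. The slab sits at z = 414 with thickness 47, so the top is 414 + 47 = 461 mm.


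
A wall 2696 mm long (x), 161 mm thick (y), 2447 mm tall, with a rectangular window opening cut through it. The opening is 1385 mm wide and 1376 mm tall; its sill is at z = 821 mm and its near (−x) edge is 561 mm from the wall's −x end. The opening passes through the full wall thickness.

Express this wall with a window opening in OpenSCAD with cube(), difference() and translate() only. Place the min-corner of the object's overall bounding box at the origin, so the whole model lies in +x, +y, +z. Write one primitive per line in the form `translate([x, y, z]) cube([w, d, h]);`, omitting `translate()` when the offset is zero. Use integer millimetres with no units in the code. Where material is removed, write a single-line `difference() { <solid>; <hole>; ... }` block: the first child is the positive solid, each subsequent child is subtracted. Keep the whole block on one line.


difference() { cube([2696, 161, 2447]); translate([561, 0, 821]) cube([1385, 161, 1376]); }


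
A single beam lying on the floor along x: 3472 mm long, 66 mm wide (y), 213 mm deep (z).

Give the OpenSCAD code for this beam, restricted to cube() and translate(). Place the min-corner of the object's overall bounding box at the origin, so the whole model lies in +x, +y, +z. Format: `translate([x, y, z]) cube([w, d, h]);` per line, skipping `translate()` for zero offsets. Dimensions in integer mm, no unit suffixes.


cube([3472, 66, 213]);


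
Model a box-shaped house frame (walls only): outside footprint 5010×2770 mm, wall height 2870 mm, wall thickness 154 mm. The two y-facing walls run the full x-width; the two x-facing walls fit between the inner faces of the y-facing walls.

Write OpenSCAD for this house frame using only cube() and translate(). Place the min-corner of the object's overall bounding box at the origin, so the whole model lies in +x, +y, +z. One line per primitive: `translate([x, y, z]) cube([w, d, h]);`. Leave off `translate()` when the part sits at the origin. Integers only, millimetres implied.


cube([5010, 154, 2870]);
translate([0, 2616, 0]) cube([5010, 154, 2870]);
translate([0, 154, 0]) cube([154, 2462, 2870]);
translate([4856, 154, 0]) cube([154, 2462, 2870]);


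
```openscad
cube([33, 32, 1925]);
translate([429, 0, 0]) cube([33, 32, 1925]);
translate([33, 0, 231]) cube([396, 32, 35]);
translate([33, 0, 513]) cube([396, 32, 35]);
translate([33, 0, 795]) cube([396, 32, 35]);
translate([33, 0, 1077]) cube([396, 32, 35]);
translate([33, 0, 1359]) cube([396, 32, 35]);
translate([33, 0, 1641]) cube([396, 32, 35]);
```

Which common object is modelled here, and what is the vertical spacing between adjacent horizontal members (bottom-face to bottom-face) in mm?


A ladder. The rung spacing is 282 mm.

Two tall 33×32 posts with 6 short bars between them — a ladder. Adjacent rungs sit at z = 231 and z = 513, so the spacing is 513 − 231 = 282 mm.


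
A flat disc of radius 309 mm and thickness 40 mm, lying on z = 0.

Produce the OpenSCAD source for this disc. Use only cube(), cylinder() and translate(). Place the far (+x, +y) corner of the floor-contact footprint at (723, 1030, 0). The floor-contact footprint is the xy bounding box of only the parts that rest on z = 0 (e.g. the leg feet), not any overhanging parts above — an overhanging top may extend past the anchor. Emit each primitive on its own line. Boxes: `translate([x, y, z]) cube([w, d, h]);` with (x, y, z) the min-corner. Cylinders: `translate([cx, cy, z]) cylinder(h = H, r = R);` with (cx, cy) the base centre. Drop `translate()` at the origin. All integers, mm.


translate([414, 721, 0]) cylinder(h = 40, r = 309);


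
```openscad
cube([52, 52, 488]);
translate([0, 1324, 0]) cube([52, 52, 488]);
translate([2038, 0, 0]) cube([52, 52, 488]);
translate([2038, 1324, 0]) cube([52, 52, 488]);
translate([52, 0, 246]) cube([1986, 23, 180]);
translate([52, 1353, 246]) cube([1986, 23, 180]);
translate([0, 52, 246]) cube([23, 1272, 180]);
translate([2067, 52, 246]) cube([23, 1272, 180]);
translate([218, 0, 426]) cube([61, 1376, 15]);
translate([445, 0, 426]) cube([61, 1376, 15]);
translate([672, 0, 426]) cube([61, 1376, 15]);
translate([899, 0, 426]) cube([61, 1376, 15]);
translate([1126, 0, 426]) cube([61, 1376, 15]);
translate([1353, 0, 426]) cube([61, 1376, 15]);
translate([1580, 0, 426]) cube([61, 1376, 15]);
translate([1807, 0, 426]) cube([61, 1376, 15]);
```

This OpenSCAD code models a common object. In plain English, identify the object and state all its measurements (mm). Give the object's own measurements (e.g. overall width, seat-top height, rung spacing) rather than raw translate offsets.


A bed frame 2090 mm long (x) by 1376 mm wide (y). Four 52×52 mm corner posts, 488 mm tall, at the corners of the footprint. Four rails of 23 mm thickness and 180 mm height run between adjacent posts with their undersides at z = 246 mm, their outer faces flush with the outside of the frame (the two x-running rails run between the posts' inner faces; the two y-running rails run between the posts' inner faces). 8 slats, each 61 mm wide (x) and 15 mm thick, lie across the top of the two x-running rails, running the full 1376 mm width of the frame in y; along x they sit between the end posts with a 166 mm gap after the −x posts and between neighbouring slats, leaving 170 mm before the +x posts.


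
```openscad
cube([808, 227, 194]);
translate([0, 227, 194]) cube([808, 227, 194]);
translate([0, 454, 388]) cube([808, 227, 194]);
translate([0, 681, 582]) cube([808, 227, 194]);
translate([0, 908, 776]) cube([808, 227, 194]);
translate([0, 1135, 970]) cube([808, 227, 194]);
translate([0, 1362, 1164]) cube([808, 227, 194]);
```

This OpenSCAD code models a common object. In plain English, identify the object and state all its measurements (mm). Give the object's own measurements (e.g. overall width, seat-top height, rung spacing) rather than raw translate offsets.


A straight staircase of 7 solid steps. Each step is 808 mm wide (x), 227 mm deep (y, the going) and 194 mm tall (the rise). The first step rests on the floor; each subsequent step sits one going further in +y and one rise higher in +z, directly behind and above the previous step with no overlap.


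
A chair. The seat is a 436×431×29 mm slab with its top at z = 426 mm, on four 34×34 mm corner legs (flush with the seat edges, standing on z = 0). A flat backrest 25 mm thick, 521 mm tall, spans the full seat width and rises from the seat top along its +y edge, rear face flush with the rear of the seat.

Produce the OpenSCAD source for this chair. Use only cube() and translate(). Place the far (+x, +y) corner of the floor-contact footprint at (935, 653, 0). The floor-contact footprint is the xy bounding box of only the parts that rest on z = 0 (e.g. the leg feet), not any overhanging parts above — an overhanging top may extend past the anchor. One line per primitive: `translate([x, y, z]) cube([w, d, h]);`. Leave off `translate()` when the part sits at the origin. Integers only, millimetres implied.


// leg_h = 426 - 29 = 397
translate([499, 222, 397]) cube([436, 431, 29]);
translate([499, 222, 0]) cube([34, 34, 397]);
translate([901, 222, 0]) cube([34, 34, 397]);
translate([499, 619, 0]) cube([34, 34, 397]);
translate([901, 619, 0]) cube([34, 34, 397]);
translate([499, 628, 426]) cube([436, 25, 521]);
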